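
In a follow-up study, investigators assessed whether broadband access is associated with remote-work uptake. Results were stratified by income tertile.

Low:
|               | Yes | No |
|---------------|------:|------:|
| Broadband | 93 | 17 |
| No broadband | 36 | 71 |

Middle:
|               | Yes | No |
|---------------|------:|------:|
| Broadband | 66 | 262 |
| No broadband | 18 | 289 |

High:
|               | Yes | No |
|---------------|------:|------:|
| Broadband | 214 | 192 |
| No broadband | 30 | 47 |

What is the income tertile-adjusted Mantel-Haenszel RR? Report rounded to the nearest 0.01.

2.12

RR_MH = Σ(aᵢ·n₀ᵢ/nᵢ) / Σ(cᵢ·n₁ᵢ/nᵢ), with n₁ᵢ = aᵢ+bᵢ (exposed), n₀ᵢ = cᵢ+dᵢ (unexposed), nᵢ = n₁ᵢ+n₀ᵢ.
Stratum 1 (Low): n₁ = 110, n₀ = 107, n = 217; a·n₀/n = 93·107/217 = 45.8571; c·n₁/n = 36·110/217 = 18.2488
Stratum 2 (Middle): n₁ = 328, n₀ = 307, n = 635; a·n₀/n = 66·307/635 = 31.9087; c·n₁/n = 18·328/635 = 9.2976
Stratum 3 (High): n₁ = 406, n₀ = 77, n = 483; a·n₀/n = 214·77/483 = 34.1159; c·n₁/n = 30·406/483 = 25.2174
RR_MH = (45.8571 + 31.9087 + 34.1159) / (18.2488 + 9.2976 + 25.2174) = 111.8817 / 52.7639 = 2.12042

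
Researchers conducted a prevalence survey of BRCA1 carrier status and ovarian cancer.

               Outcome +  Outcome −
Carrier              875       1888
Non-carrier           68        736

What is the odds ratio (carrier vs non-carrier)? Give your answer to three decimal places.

Cells: a = 875, b = 1888, c = 68, d = 736.
OR = (a·d)/(b·c) = (875 × 736) / (1888 × 68) = 644000 / 128384 = 5.01620
The odds of ovarian cancer are about 5.02 times as high in the carrier group.

5.016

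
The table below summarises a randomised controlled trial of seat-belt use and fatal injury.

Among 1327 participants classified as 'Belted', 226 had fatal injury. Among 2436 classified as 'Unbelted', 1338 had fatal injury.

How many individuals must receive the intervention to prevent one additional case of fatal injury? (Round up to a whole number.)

3

Risk in treated group = 226/1327 = 0.17031; risk in control = 1338/2436 = 0.54926.
Absolute risk reduction = 0.54926 − 0.17031 = 0.37895
NNT = 1 / ARR = 1 / 0.37895 = 2.639 → round up → 3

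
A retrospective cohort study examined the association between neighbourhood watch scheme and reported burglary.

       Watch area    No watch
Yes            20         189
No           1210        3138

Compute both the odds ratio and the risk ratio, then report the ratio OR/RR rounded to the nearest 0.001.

Reading the table with exposure as columns: a = 20 (Watch area, case), b = 1210 (Watch area, non-case), c = 189 (No watch, case), d = 3138.
OR = (20·3138)/(1210·189) = 62760/228690 = 0.27443
Risk in exposed = 20/1230 = 0.01626; risk in unexposed = 189/3327 = 0.05681; RR = 0.28623
OR/RR = 0.27443 / 0.28623 = 0.95878
The outcome is rare in both groups, so OR ≈ RR (ratio near 1).

0.959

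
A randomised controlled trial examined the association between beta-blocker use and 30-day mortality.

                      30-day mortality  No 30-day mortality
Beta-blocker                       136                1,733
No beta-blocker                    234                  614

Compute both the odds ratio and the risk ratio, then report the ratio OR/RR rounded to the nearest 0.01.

Cells: a = 136, b = 1733, c = 234, d = 614.
OR = (136·614)/(1733·234) = 83504/405522 = 0.20592
Risk in exposed = 136/1869 = 0.07277; risk in unexposed = 234/848 = 0.27594; RR = 0.26370
OR/RR = 0.20592 / 0.26370 = 0.78088
The outcome is not rare, so the OR lies further from 1 than the RR.

0.78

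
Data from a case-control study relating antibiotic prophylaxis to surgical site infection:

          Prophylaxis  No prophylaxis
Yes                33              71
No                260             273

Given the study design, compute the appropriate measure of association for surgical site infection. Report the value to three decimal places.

Reading the table with exposure as columns: a = 33 (Prophylaxis, case), b = 260 (Prophylaxis, non-case), c = 71 (No prophylaxis, case), d = 273.
This is a case-control study: participants were sampled on outcome status, so risks in the source population cannot be estimated directly — relative risk is not valid here. The odds ratio is the appropriate measure.
OR = (a·d)/(b·c) = (33 × 273) / (260 × 71) = 9009 / 18460 = 0.48803

0.488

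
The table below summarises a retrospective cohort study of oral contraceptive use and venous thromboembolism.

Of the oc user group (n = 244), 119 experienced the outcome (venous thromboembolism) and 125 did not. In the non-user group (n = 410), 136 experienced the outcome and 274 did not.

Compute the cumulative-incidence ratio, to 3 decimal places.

From the description: a = 119, b = 125, c = 136, d = 274.
Risk in exposed = 119/244 = 0.48770; risk in unexposed = 136/410 = 0.33171.
RR = 0.48770 / 0.33171 = 1.47029
The risk among the exposed is 1.47 times that among the unexposed.

1.470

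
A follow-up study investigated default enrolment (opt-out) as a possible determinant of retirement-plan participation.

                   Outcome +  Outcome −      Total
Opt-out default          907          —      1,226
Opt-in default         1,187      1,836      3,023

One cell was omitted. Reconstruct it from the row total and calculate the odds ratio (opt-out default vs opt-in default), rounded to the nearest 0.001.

4.398

The missing cell is in the exposed row: 1226 − 907 = 319.
So a = 907, b = 319, c = 1187, d = 1836.
OR = (a·d)/(b·c) = (907 × 1836) / (319 × 1187) = 1665252 / 378653 = 4.39783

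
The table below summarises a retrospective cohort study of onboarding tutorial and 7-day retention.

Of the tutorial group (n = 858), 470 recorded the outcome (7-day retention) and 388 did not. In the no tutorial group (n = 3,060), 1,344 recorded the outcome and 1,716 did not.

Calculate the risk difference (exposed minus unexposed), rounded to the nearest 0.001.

0.109

From the description: a = 470, b = 388, c = 1344, d = 1716.
Risk in exposed = 470/858 = 0.547786; risk in unexposed = 1344/3060 = 0.439216.
Risk difference = 0.547786 − 0.439216 = 0.108570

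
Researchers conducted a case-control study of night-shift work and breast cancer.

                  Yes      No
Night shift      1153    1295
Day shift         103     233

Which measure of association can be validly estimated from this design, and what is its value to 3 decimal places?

Cells: a = 1153, b = 1295, c = 103, d = 233.
This is a case-control study: participants were sampled on outcome status, so risks in the source population cannot be estimated directly — relative risk is not valid here. The odds ratio is the appropriate measure.
OR = (a·d)/(b·c) = (1153 × 233) / (1295 × 103) = 268649 / 133385 = 2.01409

2.014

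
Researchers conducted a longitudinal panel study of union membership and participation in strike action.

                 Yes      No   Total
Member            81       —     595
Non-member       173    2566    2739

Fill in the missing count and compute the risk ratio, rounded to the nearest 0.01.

The missing cell is in the exposed row: 595 − 81 = 514.
So a = 81, b = 514, c = 173, d = 2566.
RR = [a/(a+b)] / [c/(c+d)] = (81/595) / (173/2739) = 0.13613/0.06316 = 2.15533

2.16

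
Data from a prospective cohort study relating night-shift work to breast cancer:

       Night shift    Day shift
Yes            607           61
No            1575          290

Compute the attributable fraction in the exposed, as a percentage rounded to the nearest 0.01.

Reading the table with exposure as columns: a = 607 (Night shift, case), b = 1575 (Night shift, non-case), c = 61 (Day shift, case), d = 290.
Risk in exposed = 607/2182 = 0.27819; risk in unexposed = 61/351 = 0.17379.
RR = 0.27819/0.17379 = 1.60070
AR% = (RR − 1)/RR × 100 = (1.60070 − 1)/1.60070 × 100 = 37.5275%

37.53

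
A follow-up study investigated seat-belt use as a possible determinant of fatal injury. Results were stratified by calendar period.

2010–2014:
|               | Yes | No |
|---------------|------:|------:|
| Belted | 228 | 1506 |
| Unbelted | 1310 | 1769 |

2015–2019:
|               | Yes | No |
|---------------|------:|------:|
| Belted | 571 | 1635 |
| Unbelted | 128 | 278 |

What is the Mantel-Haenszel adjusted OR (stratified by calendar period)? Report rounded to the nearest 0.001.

0.295

OR_MH = Σ(aᵢdᵢ/nᵢ) / Σ(bᵢcᵢ/nᵢ), where nᵢ is the stratum total.
Stratum 1 (2010–2014): n = 4813; a·d/n = 228·1769/4813 = 83.8005; b·c/n = 1506·1310/4813 = 409.9023
Stratum 2 (2015–2019): n = 2612; a·d/n = 571·278/2612 = 60.7726; b·c/n = 1635·128/2612 = 80.1225
OR_MH = (83.8005 + 60.7726) / (409.9023 + 80.1225) = 144.5731 / 490.0249 = 0.29503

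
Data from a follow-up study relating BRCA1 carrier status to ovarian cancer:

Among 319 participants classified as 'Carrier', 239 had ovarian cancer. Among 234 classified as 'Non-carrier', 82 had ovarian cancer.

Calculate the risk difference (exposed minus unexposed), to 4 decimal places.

0.3988

From the description: a = 239, b = 80, c = 82, d = 152.
Risk in exposed = 239/319 = 0.749216; risk in unexposed = 82/234 = 0.350427.
Risk difference = 0.749216 − 0.350427 = 0.398789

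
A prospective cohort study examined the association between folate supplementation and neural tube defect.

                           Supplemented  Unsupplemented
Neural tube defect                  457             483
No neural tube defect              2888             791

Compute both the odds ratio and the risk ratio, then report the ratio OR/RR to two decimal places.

Reading the table with exposure as columns: a = 457 (Supplemented, case), b = 2888 (Supplemented, non-case), c = 483 (Unsupplemented, case), d = 791.
OR = (457·791)/(2888·483) = 361487/1394904 = 0.25915
Risk in exposed = 457/3345 = 0.13662; risk in unexposed = 483/1274 = 0.37912; RR = 0.36036
OR/RR = 0.25915 / 0.36036 = 0.71913
The outcome is not rare, so the OR lies further from 1 than the RR.

0.72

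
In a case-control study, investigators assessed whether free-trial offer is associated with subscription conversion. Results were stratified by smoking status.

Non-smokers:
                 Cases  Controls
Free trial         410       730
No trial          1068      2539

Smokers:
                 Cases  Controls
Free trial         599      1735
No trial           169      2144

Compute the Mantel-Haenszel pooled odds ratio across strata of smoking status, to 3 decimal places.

OR_MH = Σ(aᵢdᵢ/nᵢ) / Σ(bᵢcᵢ/nᵢ), where nᵢ is the stratum total.
Stratum 1 (Non-smokers): n = 4747; a·d/n = 410·2539/4747 = 219.2943; b·c/n = 730·1068/4747 = 164.2385
Stratum 2 (Smokers): n = 4647; a·d/n = 599·2144/4647 = 276.3624; b·c/n = 1735·169/4647 = 63.0977
OR_MH = (219.2943 + 276.3624) / (164.2385 + 63.0977) = 495.6567 / 227.3362 = 2.18028

2.180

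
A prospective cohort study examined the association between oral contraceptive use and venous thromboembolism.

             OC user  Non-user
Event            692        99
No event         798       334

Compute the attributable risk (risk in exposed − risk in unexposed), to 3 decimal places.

0.236

Reading the table with exposure as columns: a = 692 (OC user, case), b = 798 (OC user, non-case), c = 99 (Non-user, case), d = 334.
Risk in exposed = 692/1490 = 0.464430; risk in unexposed = 99/433 = 0.228637.
Risk difference = 0.464430 − 0.228637 = 0.235792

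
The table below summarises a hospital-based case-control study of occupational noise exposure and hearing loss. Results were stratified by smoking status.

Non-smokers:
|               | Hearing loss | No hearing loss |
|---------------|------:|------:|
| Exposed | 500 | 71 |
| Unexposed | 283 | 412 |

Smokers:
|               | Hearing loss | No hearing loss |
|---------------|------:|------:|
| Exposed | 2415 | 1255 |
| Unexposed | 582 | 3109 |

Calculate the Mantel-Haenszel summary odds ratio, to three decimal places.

10.276

OR_MH = Σ(aᵢdᵢ/nᵢ) / Σ(bᵢcᵢ/nᵢ), where nᵢ is the stratum total.
Stratum 1 (Non-smokers): n = 1266; a·d/n = 500·412/1266 = 162.7172; b·c/n = 71·283/1266 = 15.8712
Stratum 2 (Smokers): n = 7361; a·d/n = 2415·3109/7361 = 1020.0020; b·c/n = 1255·582/7361 = 99.2270
OR_MH = (162.7172 + 1020.0020) / (15.8712 + 99.2270) = 1182.7193 / 115.0983 = 10.27574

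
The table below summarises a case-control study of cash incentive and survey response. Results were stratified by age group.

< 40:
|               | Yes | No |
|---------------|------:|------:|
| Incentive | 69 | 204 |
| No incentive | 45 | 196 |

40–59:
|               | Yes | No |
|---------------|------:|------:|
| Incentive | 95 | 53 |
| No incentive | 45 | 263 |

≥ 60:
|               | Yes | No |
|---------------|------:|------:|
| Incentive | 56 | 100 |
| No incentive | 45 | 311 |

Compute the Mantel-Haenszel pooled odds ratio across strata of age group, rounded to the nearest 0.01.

3.61

OR_MH = Σ(aᵢdᵢ/nᵢ) / Σ(bᵢcᵢ/nᵢ), where nᵢ is the stratum total.
Stratum 1 (< 40): n = 514; a·d/n = 69·196/514 = 26.3113; b·c/n = 204·45/514 = 17.8599
Stratum 2 (40–59): n = 456; a·d/n = 95·263/456 = 54.7917; b·c/n = 53·45/456 = 5.2303
Stratum 3 (≥ 60): n = 512; a·d/n = 56·311/512 = 34.0156; b·c/n = 100·45/512 = 8.7891
OR_MH = (26.3113 + 54.7917 + 34.0156) / (17.8599 + 5.2303 + 8.7891) = 115.1186 / 31.8792 = 3.61108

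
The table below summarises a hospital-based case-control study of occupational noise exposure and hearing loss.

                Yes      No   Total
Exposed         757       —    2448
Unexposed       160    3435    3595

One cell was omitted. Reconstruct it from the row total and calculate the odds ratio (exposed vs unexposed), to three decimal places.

9.611

The missing cell is in the exposed row: 2448 − 757 = 1691.
So a = 757, b = 1691, c = 160, d = 3435.
OR = (a·d)/(b·c) = (757 × 3435) / (1691 × 160) = 2600295 / 270560 = 9.61079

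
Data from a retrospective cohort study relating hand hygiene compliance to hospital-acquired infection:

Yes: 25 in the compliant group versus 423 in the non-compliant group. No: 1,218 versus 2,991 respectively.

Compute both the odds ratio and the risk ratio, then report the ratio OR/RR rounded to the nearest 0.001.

From the description: a = 25, b = 1218, c = 423, d = 2991.
OR = (25·2991)/(1218·423) = 74775/515214 = 0.14513
Risk in exposed = 25/1243 = 0.02011; risk in unexposed = 423/3414 = 0.12390; RR = 0.16233
OR/RR = 0.14513 / 0.16233 = 0.89408
The outcome is not rare, so the OR lies further from 1 than the RR.

0.894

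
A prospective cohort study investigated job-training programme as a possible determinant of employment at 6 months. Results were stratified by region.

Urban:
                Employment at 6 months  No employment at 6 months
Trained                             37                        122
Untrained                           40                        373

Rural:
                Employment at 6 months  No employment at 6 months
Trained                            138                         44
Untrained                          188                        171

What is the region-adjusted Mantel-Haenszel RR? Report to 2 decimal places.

1.59

RR_MH = Σ(aᵢ·n₀ᵢ/nᵢ) / Σ(cᵢ·n₁ᵢ/nᵢ), with n₁ᵢ = aᵢ+bᵢ (exposed), n₀ᵢ = cᵢ+dᵢ (unexposed), nᵢ = n₁ᵢ+n₀ᵢ.
Stratum 1 (Urban): n₁ = 159, n₀ = 413, n = 572; a·n₀/n = 37·413/572 = 26.7150; c·n₁/n = 40·159/572 = 11.1189
Stratum 2 (Rural): n₁ = 182, n₀ = 359, n = 541; a·n₀/n = 138·359/541 = 91.5749; c·n₁/n = 188·182/541 = 63.2458
RR_MH = (26.7150 + 91.5749) / (11.1189 + 63.2458) = 118.2899 / 74.3647 = 1.59067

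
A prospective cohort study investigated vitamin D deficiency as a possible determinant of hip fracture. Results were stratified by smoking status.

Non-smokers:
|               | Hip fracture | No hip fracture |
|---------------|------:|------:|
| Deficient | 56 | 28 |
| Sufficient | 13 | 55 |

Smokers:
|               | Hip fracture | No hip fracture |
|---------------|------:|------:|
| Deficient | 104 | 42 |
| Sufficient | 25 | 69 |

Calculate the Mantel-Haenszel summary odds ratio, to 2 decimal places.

7.41

OR_MH = Σ(aᵢdᵢ/nᵢ) / Σ(bᵢcᵢ/nᵢ), where nᵢ is the stratum total.
Stratum 1 (Non-smokers): n = 152; a·d/n = 56·55/152 = 20.2632; b·c/n = 28·13/152 = 2.3947
Stratum 2 (Smokers): n = 240; a·d/n = 104·69/240 = 29.9000; b·c/n = 42·25/240 = 4.3750
OR_MH = (20.2632 + 29.9000) / (2.3947 + 4.3750) = 50.1632 / 6.7697 = 7.40991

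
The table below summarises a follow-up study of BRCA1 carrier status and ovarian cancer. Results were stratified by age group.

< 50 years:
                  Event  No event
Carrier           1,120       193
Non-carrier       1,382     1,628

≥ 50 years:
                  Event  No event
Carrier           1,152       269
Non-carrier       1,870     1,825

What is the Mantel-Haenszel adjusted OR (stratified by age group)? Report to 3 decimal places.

5.204

OR_MH = Σ(aᵢdᵢ/nᵢ) / Σ(bᵢcᵢ/nᵢ), where nᵢ is the stratum total.
Stratum 1 (< 50 years): n = 4323; a·d/n = 1120·1628/4323 = 421.7812; b·c/n = 193·1382/4323 = 61.6993
Stratum 2 (≥ 50 years): n = 5116; a·d/n = 1152·1825/5116 = 410.9461; b·c/n = 269·1870/5116 = 98.3249
OR_MH = (421.7812 + 410.9461) / (61.6993 + 98.3249) = 832.7272 / 160.0241 = 5.20376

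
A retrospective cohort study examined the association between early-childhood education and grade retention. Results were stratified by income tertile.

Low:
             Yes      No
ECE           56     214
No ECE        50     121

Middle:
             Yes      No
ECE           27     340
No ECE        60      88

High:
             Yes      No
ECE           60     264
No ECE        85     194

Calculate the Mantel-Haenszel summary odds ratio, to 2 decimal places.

OR_MH = Σ(aᵢdᵢ/nᵢ) / Σ(bᵢcᵢ/nᵢ), where nᵢ is the stratum total.
Stratum 1 (Low): n = 441; a·d/n = 56·121/441 = 15.3651; b·c/n = 214·50/441 = 24.2630
Stratum 2 (Middle): n = 515; a·d/n = 27·88/515 = 4.6136; b·c/n = 340·60/515 = 39.6117
Stratum 3 (High): n = 603; a·d/n = 60·194/603 = 19.3035; b·c/n = 264·85/603 = 37.2139
OR_MH = (15.3651 + 4.6136 + 19.3035) / (24.2630 + 39.6117 + 37.2139) = 39.2822 / 101.0886 = 0.38859

0.39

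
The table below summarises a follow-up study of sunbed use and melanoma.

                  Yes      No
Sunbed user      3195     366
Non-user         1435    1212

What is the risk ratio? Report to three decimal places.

1.655

Cells: a = 3195, b = 366, c = 1435, d = 1212.
Risk in exposed = 3195/3561 = 0.89722; risk in unexposed = 1435/2647 = 0.54212.
RR = 0.89722 / 0.54212 = 1.65501
The risk among the exposed is 1.66 times that among the unexposed.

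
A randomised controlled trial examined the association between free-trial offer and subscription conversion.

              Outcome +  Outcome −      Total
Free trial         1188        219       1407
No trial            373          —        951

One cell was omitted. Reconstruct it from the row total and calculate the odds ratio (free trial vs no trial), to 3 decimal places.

8.406

The missing cell is in the unexposed row: 951 − 373 = 578.
So a = 1188, b = 219, c = 373, d = 578.
OR = (a·d)/(b·c) = (1188 × 578) / (219 × 373) = 686664 / 81687 = 8.40604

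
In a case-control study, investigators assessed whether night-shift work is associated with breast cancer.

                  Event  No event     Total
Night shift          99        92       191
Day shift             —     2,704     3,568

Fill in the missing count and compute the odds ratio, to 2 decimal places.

3.37

The missing cell is in the unexposed row: 3568 − 2704 = 864.
So a = 99, b = 92, c = 864, d = 2704.
OR = (a·d)/(b·c) = (99 × 2704) / (92 × 864) = 267696 / 79488 = 3.36775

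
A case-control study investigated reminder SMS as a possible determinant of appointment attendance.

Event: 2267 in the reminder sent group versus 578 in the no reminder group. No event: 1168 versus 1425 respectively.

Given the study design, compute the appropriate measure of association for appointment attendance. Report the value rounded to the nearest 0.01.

From the description: a = 2267, b = 1168, c = 578, d = 1425.
This is a case-control study: participants were sampled on outcome status, so risks in the source population cannot be estimated directly — relative risk is not valid here. The odds ratio is the appropriate measure.
OR = (a·d)/(b·c) = (2267 × 1425) / (1168 × 578) = 3230475 / 675104 = 4.78515

4.79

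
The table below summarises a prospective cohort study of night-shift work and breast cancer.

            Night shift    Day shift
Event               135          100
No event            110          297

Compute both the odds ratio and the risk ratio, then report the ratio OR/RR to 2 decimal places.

Reading the table with exposure as columns: a = 135 (Night shift, case), b = 110 (Night shift, non-case), c = 100 (Day shift, case), d = 297.
OR = (135·297)/(110·100) = 40095/11000 = 3.64500
Risk in exposed = 135/245 = 0.55102; risk in unexposed = 100/397 = 0.25189; RR = 2.18755
OR/RR = 3.64500 / 2.18755 = 1.66625
The outcome is not rare, so the OR lies further from 1 than the RR.

1.67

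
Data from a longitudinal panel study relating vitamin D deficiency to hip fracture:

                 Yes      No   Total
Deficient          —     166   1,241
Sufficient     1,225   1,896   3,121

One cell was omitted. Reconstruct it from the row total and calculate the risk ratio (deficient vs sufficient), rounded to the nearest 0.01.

2.21

The missing cell is in the exposed row: 1241 − 166 = 1075.
So a = 1075, b = 166, c = 1225, d = 1896.
RR = [a/(a+b)] / [c/(c+d)] = (1075/1241) / (1225/3121) = 0.86624/0.39250 = 2.20696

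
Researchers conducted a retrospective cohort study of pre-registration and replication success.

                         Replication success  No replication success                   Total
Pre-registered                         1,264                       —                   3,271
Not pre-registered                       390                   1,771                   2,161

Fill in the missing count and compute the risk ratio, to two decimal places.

The missing cell is in the exposed row: 3271 − 1264 = 2007.
So a = 1264, b = 2007, c = 390, d = 1771.
RR = [a/(a+b)] / [c/(c+d)] = (1264/3271) / (390/2161) = 0.38643/0.18047 = 2.14120

2.14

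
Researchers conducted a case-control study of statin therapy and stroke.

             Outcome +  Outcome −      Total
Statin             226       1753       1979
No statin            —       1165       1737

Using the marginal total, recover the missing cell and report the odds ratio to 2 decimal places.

0.26

The missing cell is in the unexposed row: 1737 − 1165 = 572.
So a = 226, b = 1753, c = 572, d = 1165.
OR = (a·d)/(b·c) = (226 × 1165) / (1753 × 572) = 263290 / 1002716 = 0.26258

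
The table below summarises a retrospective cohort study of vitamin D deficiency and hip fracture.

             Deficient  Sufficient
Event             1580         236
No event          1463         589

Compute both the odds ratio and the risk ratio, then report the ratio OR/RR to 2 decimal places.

1.48

Reading the table with exposure as columns: a = 1580 (Deficient, case), b = 1463 (Deficient, non-case), c = 236 (Sufficient, case), d = 589.
OR = (1580·589)/(1463·236) = 930620/345268 = 2.69536
Risk in exposed = 1580/3043 = 0.51922; risk in unexposed = 236/825 = 0.28606; RR = 1.81509
OR/RR = 2.69536 / 1.81509 = 1.48497
The outcome is not rare, so the OR lies further from 1 than the RR.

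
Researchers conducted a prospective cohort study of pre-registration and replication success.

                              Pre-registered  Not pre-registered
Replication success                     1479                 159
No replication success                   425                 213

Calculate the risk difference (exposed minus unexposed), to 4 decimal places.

0.3494

Reading the table with exposure as columns: a = 1479 (Pre-registered, case), b = 425 (Pre-registered, non-case), c = 159 (Not pre-registered, case), d = 213.
Risk in exposed = 1479/1904 = 0.776786; risk in unexposed = 159/372 = 0.427419.
Risk difference = 0.776786 − 0.427419 = 0.349366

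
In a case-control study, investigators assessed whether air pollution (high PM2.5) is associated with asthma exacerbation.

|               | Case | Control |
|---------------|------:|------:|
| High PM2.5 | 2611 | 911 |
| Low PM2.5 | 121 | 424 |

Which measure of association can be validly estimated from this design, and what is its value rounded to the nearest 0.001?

Cells: a = 2611, b = 911, c = 121, d = 424.
This is a case-control study: participants were sampled on outcome status, so risks in the source population cannot be estimated directly — relative risk is not valid here. The odds ratio is the appropriate measure.
OR = (a·d)/(b·c) = (2611 × 424) / (911 × 121) = 1107064 / 110231 = 10.04313

10.043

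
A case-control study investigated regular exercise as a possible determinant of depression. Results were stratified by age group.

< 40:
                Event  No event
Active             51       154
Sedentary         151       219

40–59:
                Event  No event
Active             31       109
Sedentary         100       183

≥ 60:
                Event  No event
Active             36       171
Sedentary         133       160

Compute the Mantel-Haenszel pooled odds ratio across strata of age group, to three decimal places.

OR_MH = Σ(aᵢdᵢ/nᵢ) / Σ(bᵢcᵢ/nᵢ), where nᵢ is the stratum total.
Stratum 1 (< 40): n = 575; a·d/n = 51·219/575 = 19.4243; b·c/n = 154·151/575 = 40.4417
Stratum 2 (40–59): n = 423; a·d/n = 31·183/423 = 13.4113; b·c/n = 109·100/423 = 25.7683
Stratum 3 (≥ 60): n = 500; a·d/n = 36·160/500 = 11.5200; b·c/n = 171·133/500 = 45.4860
OR_MH = (19.4243 + 13.4113 + 11.5200) / (40.4417 + 25.7683 + 45.4860) = 44.3557 / 111.6961 = 0.39711

0.397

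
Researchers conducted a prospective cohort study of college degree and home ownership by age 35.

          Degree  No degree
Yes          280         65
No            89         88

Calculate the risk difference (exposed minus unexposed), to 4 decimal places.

Reading the table with exposure as columns: a = 280 (Degree, case), b = 89 (Degree, non-case), c = 65 (No degree, case), d = 88.
Risk in exposed = 280/369 = 0.758808; risk in unexposed = 65/153 = 0.424837.
Risk difference = 0.758808 − 0.424837 = 0.333971

0.3340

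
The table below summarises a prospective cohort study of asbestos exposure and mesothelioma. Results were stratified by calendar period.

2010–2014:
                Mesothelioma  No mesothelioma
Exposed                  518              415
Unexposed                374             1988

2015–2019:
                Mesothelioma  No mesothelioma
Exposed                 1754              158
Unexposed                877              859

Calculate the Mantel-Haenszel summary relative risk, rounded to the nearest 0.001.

2.132

RR_MH = Σ(aᵢ·n₀ᵢ/nᵢ) / Σ(cᵢ·n₁ᵢ/nᵢ), with n₁ᵢ = aᵢ+bᵢ (exposed), n₀ᵢ = cᵢ+dᵢ (unexposed), nᵢ = n₁ᵢ+n₀ᵢ.
Stratum 1 (2010–2014): n₁ = 933, n₀ = 2362, n = 3295; a·n₀/n = 518·2362/3295 = 371.3250; c·n₁/n = 374·933/3295 = 105.9005
Stratum 2 (2015–2019): n₁ = 1912, n₀ = 1736, n = 3648; a·n₀/n = 1754·1736/3648 = 834.6886; c·n₁/n = 877·1912/3648 = 459.6557
RR_MH = (371.3250 + 834.6886) / (105.9005 + 459.6557) = 1206.0136 / 565.5562 = 2.13244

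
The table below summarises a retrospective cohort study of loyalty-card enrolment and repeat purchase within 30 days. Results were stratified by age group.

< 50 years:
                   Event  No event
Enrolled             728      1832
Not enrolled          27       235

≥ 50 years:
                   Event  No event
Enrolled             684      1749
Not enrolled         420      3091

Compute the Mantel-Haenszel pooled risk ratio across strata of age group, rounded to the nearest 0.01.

RR_MH = Σ(aᵢ·n₀ᵢ/nᵢ) / Σ(cᵢ·n₁ᵢ/nᵢ), with n₁ᵢ = aᵢ+bᵢ (exposed), n₀ᵢ = cᵢ+dᵢ (unexposed), nᵢ = n₁ᵢ+n₀ᵢ.
Stratum 1 (< 50 years): n₁ = 2560, n₀ = 262, n = 2822; a·n₀/n = 728·262/2822 = 67.5889; c·n₁/n = 27·2560/2822 = 24.4933
Stratum 2 (≥ 50 years): n₁ = 2433, n₀ = 3511, n = 5944; a·n₀/n = 684·3511/5944 = 404.0249; c·n₁/n = 420·2433/5944 = 171.9145
RR_MH = (67.5889 + 404.0249) / (24.4933 + 171.9145) = 471.6138 / 196.4078 = 2.40120

2.40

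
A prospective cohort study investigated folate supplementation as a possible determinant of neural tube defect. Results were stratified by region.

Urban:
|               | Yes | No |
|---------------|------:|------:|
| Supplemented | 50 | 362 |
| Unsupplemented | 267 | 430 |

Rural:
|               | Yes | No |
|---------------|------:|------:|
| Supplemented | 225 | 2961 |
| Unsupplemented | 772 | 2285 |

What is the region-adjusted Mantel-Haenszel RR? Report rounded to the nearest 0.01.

0.29

RR_MH = Σ(aᵢ·n₀ᵢ/nᵢ) / Σ(cᵢ·n₁ᵢ/nᵢ), with n₁ᵢ = aᵢ+bᵢ (exposed), n₀ᵢ = cᵢ+dᵢ (unexposed), nᵢ = n₁ᵢ+n₀ᵢ.
Stratum 1 (Urban): n₁ = 412, n₀ = 697, n = 1109; a·n₀/n = 50·697/1109 = 31.4247; c·n₁/n = 267·412/1109 = 99.1921
Stratum 2 (Rural): n₁ = 3186, n₀ = 3057, n = 6243; a·n₀/n = 225·3057/6243 = 110.1754; c·n₁/n = 772·3186/6243 = 393.9760
RR_MH = (31.4247 + 110.1754) / (99.1921 + 393.9760) = 141.6001 / 493.1680 = 0.28712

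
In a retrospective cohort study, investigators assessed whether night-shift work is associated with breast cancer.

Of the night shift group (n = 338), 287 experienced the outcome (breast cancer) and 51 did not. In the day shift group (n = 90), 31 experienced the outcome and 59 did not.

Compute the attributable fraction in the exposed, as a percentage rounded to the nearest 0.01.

From the description: a = 287, b = 51, c = 31, d = 59.
Risk in exposed = 287/338 = 0.84911; risk in unexposed = 31/90 = 0.34444.
RR = 0.84911/0.34444 = 2.46517
AR% = (RR − 1)/RR × 100 = (2.46517 − 1)/2.46517 × 100 = 59.4348%

59.43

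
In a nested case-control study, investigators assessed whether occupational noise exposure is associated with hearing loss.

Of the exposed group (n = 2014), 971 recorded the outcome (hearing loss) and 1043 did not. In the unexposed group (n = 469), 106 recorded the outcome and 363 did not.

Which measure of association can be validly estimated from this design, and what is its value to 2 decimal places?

3.19

From the description: a = 971, b = 1043, c = 106, d = 363.
This is a nested case-control study: participants were sampled on outcome status, so risks in the source population cannot be estimated directly — relative risk is not valid here. The odds ratio is the appropriate measure.
OR = (a·d)/(b·c) = (971 × 363) / (1043 × 106) = 352473 / 110558 = 3.18813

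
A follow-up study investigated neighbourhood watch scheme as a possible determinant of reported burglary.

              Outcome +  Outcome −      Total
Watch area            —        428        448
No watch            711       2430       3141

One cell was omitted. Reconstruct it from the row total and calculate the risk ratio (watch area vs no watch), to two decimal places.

The missing cell is in the exposed row: 448 − 428 = 20.
So a = 20, b = 428, c = 711, d = 2430.
RR = [a/(a+b)] / [c/(c+d)] = (20/448) / (711/3141) = 0.04464/0.22636 = 0.19722

0.20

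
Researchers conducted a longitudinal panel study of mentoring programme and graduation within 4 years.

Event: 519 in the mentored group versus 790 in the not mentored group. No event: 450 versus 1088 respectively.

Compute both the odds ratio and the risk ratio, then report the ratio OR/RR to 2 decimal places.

1.25

From the description: a = 519, b = 450, c = 790, d = 1088.
OR = (519·1088)/(450·790) = 564672/355500 = 1.58839
Risk in exposed = 519/969 = 0.53560; risk in unexposed = 790/1878 = 0.42066; RR = 1.27325
OR/RR = 1.58839 / 1.27325 = 1.24751
The outcome is not rare, so the OR lies further from 1 than the RR.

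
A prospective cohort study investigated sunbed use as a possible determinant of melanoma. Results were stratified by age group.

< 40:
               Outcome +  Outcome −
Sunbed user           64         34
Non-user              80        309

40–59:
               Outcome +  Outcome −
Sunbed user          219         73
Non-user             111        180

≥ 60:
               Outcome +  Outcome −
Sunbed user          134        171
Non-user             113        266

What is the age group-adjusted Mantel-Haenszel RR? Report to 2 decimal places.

1.92

RR_MH = Σ(aᵢ·n₀ᵢ/nᵢ) / Σ(cᵢ·n₁ᵢ/nᵢ), with n₁ᵢ = aᵢ+bᵢ (exposed), n₀ᵢ = cᵢ+dᵢ (unexposed), nᵢ = n₁ᵢ+n₀ᵢ.
Stratum 1 (< 40): n₁ = 98, n₀ = 389, n = 487; a·n₀/n = 64·389/487 = 51.1211; c·n₁/n = 80·98/487 = 16.0986
Stratum 2 (40–59): n₁ = 292, n₀ = 291, n = 583; a·n₀/n = 219·291/583 = 109.3122; c·n₁/n = 111·292/583 = 55.5952
Stratum 3 (≥ 60): n₁ = 305, n₀ = 379, n = 684; a·n₀/n = 134·379/684 = 74.2485; c·n₁/n = 113·305/684 = 50.3874
RR_MH = (51.1211 + 109.3122 + 74.2485) / (16.0986 + 55.5952 + 50.3874) = 234.6819 / 122.0812 = 1.92234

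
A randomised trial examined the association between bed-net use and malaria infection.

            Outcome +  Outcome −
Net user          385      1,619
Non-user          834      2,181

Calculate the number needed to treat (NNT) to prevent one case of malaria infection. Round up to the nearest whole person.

12

Risk in treated group = 385/2004 = 0.19212; risk in control = 834/3015 = 0.27662.
Absolute risk reduction = 0.27662 − 0.19212 = 0.08450
NNT = 1 / ARR = 1 / 0.08450 = 11.834 → round up → 12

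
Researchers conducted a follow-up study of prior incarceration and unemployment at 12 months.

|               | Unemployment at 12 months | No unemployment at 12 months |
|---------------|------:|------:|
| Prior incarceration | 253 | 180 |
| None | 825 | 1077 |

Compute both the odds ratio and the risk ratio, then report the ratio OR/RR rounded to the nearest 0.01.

Cells: a = 253, b = 180, c = 825, d = 1077.
OR = (253·1077)/(180·825) = 272481/148500 = 1.83489
Risk in exposed = 253/433 = 0.58430; risk in unexposed = 825/1902 = 0.43375; RR = 1.34707
OR/RR = 1.83489 / 1.34707 = 1.36214
The outcome is not rare, so the OR lies further from 1 than the RR.

1.36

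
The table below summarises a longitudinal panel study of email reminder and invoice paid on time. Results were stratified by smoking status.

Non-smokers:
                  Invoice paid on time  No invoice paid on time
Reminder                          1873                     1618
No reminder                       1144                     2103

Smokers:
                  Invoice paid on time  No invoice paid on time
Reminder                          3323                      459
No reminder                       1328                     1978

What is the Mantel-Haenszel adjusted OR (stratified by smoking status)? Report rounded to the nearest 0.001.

4.192

OR_MH = Σ(aᵢdᵢ/nᵢ) / Σ(bᵢcᵢ/nᵢ), where nᵢ is the stratum total.
Stratum 1 (Non-smokers): n = 6738; a·d/n = 1873·2103/6738 = 584.5828; b·c/n = 1618·1144/6738 = 274.7094
Stratum 2 (Smokers): n = 7088; a·d/n = 3323·1978/7088 = 927.3270; b·c/n = 459·1328/7088 = 85.9977
OR_MH = (584.5828 + 927.3270) / (274.7094 + 85.9977) = 1511.9098 / 360.7072 = 4.19152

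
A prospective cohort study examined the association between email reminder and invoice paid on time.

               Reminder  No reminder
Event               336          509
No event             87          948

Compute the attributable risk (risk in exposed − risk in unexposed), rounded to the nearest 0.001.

Reading the table with exposure as columns: a = 336 (Reminder, case), b = 87 (Reminder, non-case), c = 509 (No reminder, case), d = 948.
Risk in exposed = 336/423 = 0.794326; risk in unexposed = 509/1457 = 0.349348.
Risk difference = 0.794326 − 0.349348 = 0.444978

0.445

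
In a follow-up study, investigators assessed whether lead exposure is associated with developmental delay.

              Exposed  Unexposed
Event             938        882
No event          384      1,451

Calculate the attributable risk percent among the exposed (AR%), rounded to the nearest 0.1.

Reading the table with exposure as columns: a = 938 (Exposed, case), b = 384 (Exposed, non-case), c = 882 (Unexposed, case), d = 1451.
Risk in exposed = 938/1322 = 0.70953; risk in unexposed = 882/2333 = 0.37805.
RR = 0.70953/0.37805 = 1.87680
AR% = (RR − 1)/RR × 100 = (1.87680 − 1)/1.87680 × 100 = 46.7178%

46.7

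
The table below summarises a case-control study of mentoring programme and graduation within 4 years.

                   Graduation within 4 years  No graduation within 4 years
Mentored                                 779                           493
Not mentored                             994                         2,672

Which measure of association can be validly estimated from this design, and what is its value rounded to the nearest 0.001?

4.248

Cells: a = 779, b = 493, c = 994, d = 2672.
This is a case-control study: participants were sampled on outcome status, so risks in the source population cannot be estimated directly — relative risk is not valid here. The odds ratio is the appropriate measure.
OR = (a·d)/(b·c) = (779 × 2672) / (493 × 994) = 2081488 / 490042 = 4.24757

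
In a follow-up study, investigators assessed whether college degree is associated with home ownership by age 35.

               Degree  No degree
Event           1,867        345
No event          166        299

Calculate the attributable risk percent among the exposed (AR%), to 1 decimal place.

Reading the table with exposure as columns: a = 1867 (Degree, case), b = 166 (Degree, non-case), c = 345 (No degree, case), d = 299.
Risk in exposed = 1867/2033 = 0.91835; risk in unexposed = 345/644 = 0.53571.
RR = 0.91835/0.53571 = 1.71425
AR% = (RR − 1)/RR × 100 = (1.71425 − 1)/1.71425 × 100 = 41.6654%

41.7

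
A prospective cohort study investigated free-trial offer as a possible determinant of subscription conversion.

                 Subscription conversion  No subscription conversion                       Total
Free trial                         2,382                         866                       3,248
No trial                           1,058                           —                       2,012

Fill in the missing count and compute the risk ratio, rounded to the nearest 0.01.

The missing cell is in the unexposed row: 2012 − 1058 = 954.
So a = 2382, b = 866, c = 1058, d = 954.
RR = [a/(a+b)] / [c/(c+d)] = (2382/3248) / (1058/2012) = 0.73337/0.52584 = 1.39466

1.39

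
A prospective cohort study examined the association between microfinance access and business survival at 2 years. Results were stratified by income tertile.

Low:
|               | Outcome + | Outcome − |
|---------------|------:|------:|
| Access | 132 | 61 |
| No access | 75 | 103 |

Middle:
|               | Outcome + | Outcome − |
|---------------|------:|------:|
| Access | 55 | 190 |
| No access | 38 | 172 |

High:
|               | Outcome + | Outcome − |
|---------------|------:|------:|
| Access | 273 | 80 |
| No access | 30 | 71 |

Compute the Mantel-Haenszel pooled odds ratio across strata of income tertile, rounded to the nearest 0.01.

2.99

OR_MH = Σ(aᵢdᵢ/nᵢ) / Σ(bᵢcᵢ/nᵢ), where nᵢ is the stratum total.
Stratum 1 (Low): n = 371; a·d/n = 132·103/371 = 36.6469; b·c/n = 61·75/371 = 12.3315
Stratum 2 (Middle): n = 455; a·d/n = 55·172/455 = 20.7912; b·c/n = 190·38/455 = 15.8681
Stratum 3 (High): n = 454; a·d/n = 273·71/454 = 42.6938; b·c/n = 80·30/454 = 5.2863
OR_MH = (36.6469 + 20.7912 + 42.6938) / (12.3315 + 15.8681 + 5.2863) = 100.1319 / 33.4860 = 2.99026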